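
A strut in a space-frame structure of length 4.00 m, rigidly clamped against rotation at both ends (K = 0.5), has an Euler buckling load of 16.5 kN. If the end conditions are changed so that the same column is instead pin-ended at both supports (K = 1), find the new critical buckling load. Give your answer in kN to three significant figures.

P_cr ∝ 1/K², so P_cr,new = P_cr,old × (K_old/K_new)² = 16.5 × (0.5/1)²
= 16.5 × 0.2500 = 4.12 kN

P_cr ≈ 4.12 kN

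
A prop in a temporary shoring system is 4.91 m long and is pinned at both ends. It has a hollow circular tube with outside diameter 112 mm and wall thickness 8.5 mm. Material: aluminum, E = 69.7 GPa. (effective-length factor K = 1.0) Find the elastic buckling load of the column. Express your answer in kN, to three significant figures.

P_cr ≈ 106 kN

Inner diameter d_i = 112 − 2×8.5 = 95.00 mm
I = π(d_o⁴ − d_i⁴)/64 = π(112⁴ − 95.00⁴)/64 = 3.726×10^6 mm⁴
I = 3.726×10^6 mm⁴ = 3.726×10^-6 m⁴
Effective length L_e = K·L = 1 × 4.91 = 4.910 m
P_cr = π²EI / L_e² = π² × 69.7×10⁹ × 3.726×10^-6 / 4.910² = 1.063×10^5 N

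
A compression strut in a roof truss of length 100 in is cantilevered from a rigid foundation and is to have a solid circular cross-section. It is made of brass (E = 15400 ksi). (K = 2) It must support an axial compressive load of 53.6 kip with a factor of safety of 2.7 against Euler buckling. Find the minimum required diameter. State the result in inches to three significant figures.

Required P_cr = n·P = 2.7 × 53.6 = 144.7 kip
L_e = K·L = 2 × 100 = 200.0 in
Required I = P_cr·L_e²/(π²E) = 1.447×10^5 × 200.0² / (π² × 1.54×10^7) = 38.09 in⁴
Solid circle: I = πd⁴/64  ⇒  d = (64I/π)^(1/4) = (64×38.09/π)^(1/4) = 5.28 in

d ≈ 5.28 in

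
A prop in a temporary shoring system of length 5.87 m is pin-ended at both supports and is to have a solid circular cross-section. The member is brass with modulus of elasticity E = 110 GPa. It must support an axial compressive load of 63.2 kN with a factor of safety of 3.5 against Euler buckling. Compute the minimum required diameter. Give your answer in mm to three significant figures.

Required P_cr = n·P = 3.5 × 63.2 = 221.2 kN
L_e = K·L = 1 × 5.87 = 5.870 m
Required I = P_cr·L_e²/(π²E) = 2.212×10^5 × 5.870² / (π² × 1.10×10^11) = 7.021×10^-6 m⁴
I_req = 7.021×10^6 mm⁴
Solid circle: I = πd⁴/64  ⇒  d = (64I/π)^(1/4) = (64×7.021×10^6/π)^(1/4) = 109 mm

d ≈ 109 mm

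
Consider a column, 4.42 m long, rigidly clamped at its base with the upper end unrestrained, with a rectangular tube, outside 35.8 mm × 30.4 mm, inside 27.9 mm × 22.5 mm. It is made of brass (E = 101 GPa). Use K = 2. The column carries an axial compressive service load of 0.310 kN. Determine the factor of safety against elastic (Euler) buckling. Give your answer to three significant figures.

n ≈ 2.36

Weak-axis I_min = (h_o·b_o³ − h_i·b_i³)/12 with b_o = 30.4, b_i = 22.50 mm (shorter outer/inner sides).
I_min = (35.8×30.4³ − 27.90×22.50³)/12 = 5.733×10^4 mm⁴
I = 5.733×10^4 mm⁴ = 5.733×10^-8 m⁴
Effective length L_e = K·L = 2 × 4.42 = 8.840 m
P_cr = π²EI / L_e² = π² × 101×10⁹ × 5.733×10^-8 / 8.840² = 731.3 N
Factor of safety n = P_cr / P = 0.73133 / 0.310 = 2.36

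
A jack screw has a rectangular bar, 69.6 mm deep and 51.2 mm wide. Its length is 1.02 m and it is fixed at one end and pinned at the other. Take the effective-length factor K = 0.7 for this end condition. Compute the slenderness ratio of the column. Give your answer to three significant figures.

λ ≈ 48.3

Buckling occurs about the weak axis: I_min = h·b³/12 with b = 51.2 mm (the shorter side).
I_min = 69.6×51.2³/12 = 7.785×10^5 mm⁴
A = 3.564×10^3 mm²;  r_min = √(I/A) = √(7.785×10^5/3.564×10^3) = 14.78 mm
L_e = K·L = 0.7 × 1.02 m = 0.7140 m = 714.00 mm
λ = L_e / r_min = 714.00 / 14.78 = 48.3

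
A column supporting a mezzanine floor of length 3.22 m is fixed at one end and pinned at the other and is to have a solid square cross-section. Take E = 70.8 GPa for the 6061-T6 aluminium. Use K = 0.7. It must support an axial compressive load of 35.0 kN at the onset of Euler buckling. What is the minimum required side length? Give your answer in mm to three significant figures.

L_e = K·L = 0.7 × 3.22 = 2.254 m
Required I = P_cr·L_e²/(π²E) = 3.500×10^4 × 2.254² / (π² × 7.08×10^10) = 2.545×10^-7 m⁴
I_req = 2.545×10^5 mm⁴
Solid square: I = a⁴/12  ⇒  a = (12I)^(1/4) = (12×2.545×10^5)^(1/4) = 41.8 mm

a ≈ 41.8 mm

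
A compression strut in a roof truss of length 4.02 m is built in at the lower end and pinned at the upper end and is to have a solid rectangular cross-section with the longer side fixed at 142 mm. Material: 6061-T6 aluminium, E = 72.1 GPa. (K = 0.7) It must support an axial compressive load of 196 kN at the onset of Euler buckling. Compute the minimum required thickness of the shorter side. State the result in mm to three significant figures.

b ≈ 56.9 mm

L_e = K·L = 0.7 × 4.02 = 2.814 m
Required I = P_cr·L_e²/(π²E) = 1.960×10^5 × 2.814² / (π² × 7.21×10^10) = 2.181×10^-6 m⁴
I_req = 2.181×10^6 mm⁴
Rectangle, weak axis: I_min = h·b³/12 with h = 142 mm fixed  ⇒  b = (12I/h)^(1/3) = 56.9 mm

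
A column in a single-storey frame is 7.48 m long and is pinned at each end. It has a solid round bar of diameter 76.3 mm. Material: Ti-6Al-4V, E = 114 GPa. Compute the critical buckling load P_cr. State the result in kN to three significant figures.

P_cr ≈ 33.5 kN

I = πd⁴/64 = π×76.3⁴/64 = 1.664×10^6 mm⁴
I = 1.664×10^6 mm⁴ = 1.664×10^-6 m⁴
Effective length L_e = K·L = 1 × 7.48 = 7.480 m
P_cr = π²EI / L_e² = π² × 114×10⁹ × 1.664×10^-6 / 7.480² = 3.346×10^4 N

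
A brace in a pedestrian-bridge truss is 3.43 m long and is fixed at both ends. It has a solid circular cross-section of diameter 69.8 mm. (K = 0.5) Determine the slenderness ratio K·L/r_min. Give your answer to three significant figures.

λ ≈ 98.3

For a solid circle r = d/4 = 69.8/4 = 17.45 mm
L_e = K·L = 0.5 × 3.43 m = 1.715 m = 1715.0 mm
λ = L_e / r_min = 1715.0 / 17.45 = 98.3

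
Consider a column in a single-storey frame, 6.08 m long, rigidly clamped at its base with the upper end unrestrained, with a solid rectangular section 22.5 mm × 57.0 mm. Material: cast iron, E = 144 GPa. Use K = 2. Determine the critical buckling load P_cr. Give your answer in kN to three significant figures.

P_cr ≈ 0.520 kN

Buckling occurs about the weak axis: I_min = h·b³/12 with b = 22.5 mm (the shorter side).
I_min = 57.0×22.5³/12 = 5.411×10^4 mm⁴
I = 5.411×10^4 mm⁴ = 5.411×10^-8 m⁴
Effective length L_e = K·L = 2 × 6.08 = 12.16 m
P_cr = π²EI / L_e² = π² × 144×10⁹ × 5.411×10^-8 / 12.16² = 520.0 N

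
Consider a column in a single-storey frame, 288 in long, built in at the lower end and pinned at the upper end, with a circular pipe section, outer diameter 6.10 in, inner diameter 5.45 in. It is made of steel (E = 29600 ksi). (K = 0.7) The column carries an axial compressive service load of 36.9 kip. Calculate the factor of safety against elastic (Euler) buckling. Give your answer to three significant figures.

n ≈ 4.80

d_o = 6.10 in, d_i = 5.45 in
I = π(d_o⁴ − d_i⁴)/64 = π(6.10⁴ − 5.450⁴)/64 = 24.66 in⁴
Effective length L_e = K·L = 0.7 × 288 = 201.6 in
P_cr = π²EI / L_e² = π² × 29600×10³ × 24.66 / 201.6² = 1.772×10^5 lb
Factor of safety n = P_cr / P = 177.25 / 36.9 = 4.80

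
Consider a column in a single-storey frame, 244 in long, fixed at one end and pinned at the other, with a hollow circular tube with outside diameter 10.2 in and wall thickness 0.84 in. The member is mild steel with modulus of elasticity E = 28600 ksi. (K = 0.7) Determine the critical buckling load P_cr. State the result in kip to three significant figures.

P_cr ≈ 2640 kip

Inner diameter d_i = 10.2 − 2×0.84 = 8.520 in
I = π(d_o⁴ − d_i⁴)/64 = π(10.2⁴ − 8.520⁴)/64 = 272.7 in⁴
Effective length L_e = K·L = 0.7 × 244 = 170.8 in
P_cr = π²EI / L_e² = π² × 28600×10³ × 272.7 / 170.8² = 2.638×10^6 lb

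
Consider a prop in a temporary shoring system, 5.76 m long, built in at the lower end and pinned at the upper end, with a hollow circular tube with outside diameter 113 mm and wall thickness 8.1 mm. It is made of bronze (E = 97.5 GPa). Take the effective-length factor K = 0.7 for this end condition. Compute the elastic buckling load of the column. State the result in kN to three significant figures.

P_cr ≈ 219 kN

Inner diameter d_i = 113 − 2×8.1 = 96.80 mm
I = π(d_o⁴ − d_i⁴)/64 = π(113⁴ − 96.80⁴)/64 = 3.694×10^6 mm⁴
I = 3.694×10^6 mm⁴ = 3.694×10^-6 m⁴
Effective length L_e = K·L = 0.7 × 5.76 = 4.032 m
P_cr = π²EI / L_e² = π² × 97.5×10⁹ × 3.694×10^-6 / 4.032² = 2.186×10^5 N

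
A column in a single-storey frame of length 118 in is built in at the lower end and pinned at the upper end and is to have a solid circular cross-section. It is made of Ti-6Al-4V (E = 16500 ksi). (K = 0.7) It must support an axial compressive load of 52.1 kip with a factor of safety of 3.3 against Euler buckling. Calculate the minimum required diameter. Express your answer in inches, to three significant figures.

d ≈ 3.48 in

Required P_cr = n·P = 3.3 × 52.1 = 171.9 kip
L_e = K·L = 0.7 × 118 = 82.60 in
Required I = P_cr·L_e²/(π²E) = 1.719×10^5 × 82.60² / (π² × 1.65×10^7) = 7.203 in⁴
Solid circle: I = πd⁴/64  ⇒  d = (64I/π)^(1/4) = (64×7.203/π)^(1/4) = 3.48 in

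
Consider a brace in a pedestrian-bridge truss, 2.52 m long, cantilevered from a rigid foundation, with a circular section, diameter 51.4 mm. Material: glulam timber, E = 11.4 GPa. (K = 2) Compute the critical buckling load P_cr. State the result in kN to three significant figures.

I = πd⁴/64 = π×51.4⁴/64 = 3.426×10^5 mm⁴
I = 3.426×10^5 mm⁴ = 3.426×10^-7 m⁴
Effective length L_e = K·L = 2 × 2.52 = 5.040 m
P_cr = π²EI / L_e² = π² × 11.4×10⁹ × 3.426×10^-7 / 5.040² = 1.518×10^3 N

P_cr ≈ 1.52 kN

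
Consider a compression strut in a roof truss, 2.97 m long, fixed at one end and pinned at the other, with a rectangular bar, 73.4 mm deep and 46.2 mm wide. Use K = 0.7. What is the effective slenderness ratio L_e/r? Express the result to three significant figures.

Buckling occurs about the weak axis: I_min = h·b³/12 with b = 46.2 mm (the shorter side).
I_min = 73.4×46.2³/12 = 6.032×10^5 mm⁴
A = 3.391×10^3 mm²;  r_min = √(I/A) = √(6.032×10^5/3.391×10^3) = 13.34 mm
L_e = K·L = 0.7 × 2.97 m = 2.079 m = 2079.0 mm
λ = L_e / r_min = 2079.0 / 13.34 = 156

λ ≈ 156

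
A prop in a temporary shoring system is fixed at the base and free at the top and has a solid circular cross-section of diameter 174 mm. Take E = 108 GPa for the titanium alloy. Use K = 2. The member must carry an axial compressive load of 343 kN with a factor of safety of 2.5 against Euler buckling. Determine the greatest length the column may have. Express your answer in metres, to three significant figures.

I = πd⁴/64 = π×174⁴/64 = 4.500×10^7 mm⁴
I = 4.500×10^-5 m⁴
Required critical load P_cr = n·P = 2.5 × 343 = 857.5 kN = 8.575×10^5 N
From P_cr = π²EI/(K·L)²:  L = (1/K)·√(π²EI/P_cr) = (1/2)·√(π²×1.08×10^11×4.500×10^-5/8.575×10^5)
L = 3.74 m

L_max ≈ 3.74 m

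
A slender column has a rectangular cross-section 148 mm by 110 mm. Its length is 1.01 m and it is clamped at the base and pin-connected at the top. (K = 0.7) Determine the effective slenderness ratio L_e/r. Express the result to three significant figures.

Buckling occurs about the weak axis: I_min = h·b³/12 with b = 110 mm (the shorter side).
I_min = 148×110³/12 = 1.642×10^7 mm⁴
A = 1.628×10^4 mm²;  r_min = √(I/A) = √(1.642×10^7/1.628×10^4) = 31.75 mm
L_e = K·L = 0.7 × 1.01 m = 0.7070 m = 707.00 mm
λ = L_e / r_min = 707.00 / 31.75 = 22.3

λ ≈ 22.3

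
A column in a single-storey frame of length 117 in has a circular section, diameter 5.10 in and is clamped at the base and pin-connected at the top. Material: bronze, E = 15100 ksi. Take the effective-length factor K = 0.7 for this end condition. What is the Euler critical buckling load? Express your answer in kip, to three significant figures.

I = πd⁴/64 = π×5.10⁴/64 = 33.21 in⁴
Effective length L_e = K·L = 0.7 × 117 = 81.90 in
P_cr = π²EI / L_e² = π² × 15100×10³ × 33.21 / 81.90² = 7.378×10^5 lb

P_cr ≈ 738 kip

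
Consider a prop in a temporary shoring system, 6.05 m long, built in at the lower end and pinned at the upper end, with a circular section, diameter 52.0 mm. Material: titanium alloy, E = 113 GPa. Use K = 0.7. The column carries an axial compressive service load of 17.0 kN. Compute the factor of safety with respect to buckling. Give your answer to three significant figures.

n ≈ 1.31

I = πd⁴/64 = π×52.0⁴/64 = 3.589×10^5 mm⁴
I = 3.589×10^5 mm⁴ = 3.589×10^-7 m⁴
Effective length L_e = K·L = 0.7 × 6.05 = 4.235 m
P_cr = π²EI / L_e² = π² × 113×10⁹ × 3.589×10^-7 / 4.235² = 2.232×10^4 N
Factor of safety n = P_cr / P = 22.318 / 17.0 = 1.31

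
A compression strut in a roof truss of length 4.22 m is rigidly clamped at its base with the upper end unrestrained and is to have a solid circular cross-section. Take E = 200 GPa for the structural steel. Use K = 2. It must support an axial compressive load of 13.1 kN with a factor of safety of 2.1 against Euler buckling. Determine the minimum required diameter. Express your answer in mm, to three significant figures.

d ≈ 67.1 mm

Required P_cr = n·P = 2.1 × 13.1 = 27.51 kN
L_e = K·L = 2 × 4.22 = 8.440 m
Required I = P_cr·L_e²/(π²E) = 2.751×10^4 × 8.440² / (π² × 2.00×10^11) = 9.928×10^-7 m⁴
I_req = 9.928×10^5 mm⁴
Solid circle: I = πd⁴/64  ⇒  d = (64I/π)^(1/4) = (64×9.928×10^5/π)^(1/4) = 67.1 mm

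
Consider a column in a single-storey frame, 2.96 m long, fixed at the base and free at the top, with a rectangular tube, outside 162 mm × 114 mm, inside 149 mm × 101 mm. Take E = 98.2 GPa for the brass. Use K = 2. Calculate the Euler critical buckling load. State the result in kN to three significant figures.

Weak-axis I_min = (h_o·b_o³ − h_i·b_i³)/12 with b_o = 114, b_i = 101.0 mm (shorter outer/inner sides).
I_min = (162×114³ − 149.0×101.0³)/12 = 7.208×10^6 mm⁴
I = 7.208×10^6 mm⁴ = 7.208×10^-6 m⁴
Effective length L_e = K·L = 2 × 2.96 = 5.920 m
P_cr = π²EI / L_e² = π² × 98.2×10⁹ × 7.208×10^-6 / 5.920² = 1.993×10^5 N

P_cr ≈ 199 kN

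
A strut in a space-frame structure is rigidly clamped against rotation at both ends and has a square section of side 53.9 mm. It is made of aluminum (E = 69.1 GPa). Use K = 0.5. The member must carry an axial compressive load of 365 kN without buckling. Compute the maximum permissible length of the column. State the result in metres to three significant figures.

L_max ≈ 2.29 m

I = a⁴/12 = 53.9⁴/12 = 7.034×10^5 mm⁴
I = 7.034×10^-7 m⁴
At the buckling limit P_cr = P = 3.650×10^5 N
From P_cr = π²EI/(K·L)²:  L = (1/K)·√(π²EI/P_cr) = (1/0.5)·√(π²×6.91×10^10×7.034×10^-7/3.650×10^5)
L = 2.29 m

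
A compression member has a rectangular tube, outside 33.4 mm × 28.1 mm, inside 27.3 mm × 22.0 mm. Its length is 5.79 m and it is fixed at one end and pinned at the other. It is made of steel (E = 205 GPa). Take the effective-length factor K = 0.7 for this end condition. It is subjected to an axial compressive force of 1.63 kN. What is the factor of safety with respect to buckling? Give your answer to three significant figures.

Weak-axis I_min = (h_o·b_o³ − h_i·b_i³)/12 with b_o = 28.1, b_i = 22.00 mm (shorter outer/inner sides).
I_min = (33.4×28.1³ − 27.30×22.00³)/12 = 3.753×10^4 mm⁴
I = 3.753×10^4 mm⁴ = 3.753×10^-8 m⁴
Effective length L_e = K·L = 0.7 × 5.79 = 4.053 m
P_cr = π²EI / L_e² = π² × 205×10⁹ × 3.753×10^-8 / 4.053² = 4.623×10^3 N
Factor of safety n = P_cr / P = 4.6228 / 1.63 = 2.84

n ≈ 2.84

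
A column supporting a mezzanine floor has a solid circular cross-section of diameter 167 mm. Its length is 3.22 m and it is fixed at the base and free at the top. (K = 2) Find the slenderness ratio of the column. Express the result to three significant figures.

λ ≈ 154

I = πd⁴/64 = π×167⁴/64 = 3.818×10^7 mm⁴
A = 2.190×10^4 mm²;  r_min = √(I/A) = √(3.818×10^7/2.190×10^4) = 41.75 mm
L_e = K·L = 2 × 3.22 m = 6.440 m = 6440.0 mm
λ = L_e / r_min = 6440.0 / 41.75 = 154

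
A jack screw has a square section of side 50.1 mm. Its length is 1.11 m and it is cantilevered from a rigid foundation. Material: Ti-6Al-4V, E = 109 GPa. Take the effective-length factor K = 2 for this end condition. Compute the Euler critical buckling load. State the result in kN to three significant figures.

I = a⁴/12 = 50.1⁴/12 = 5.250×10^5 mm⁴
I = 5.250×10^5 mm⁴ = 5.250×10^-7 m⁴
Effective length L_e = K·L = 2 × 1.11 = 2.220 m
P_cr = π²EI / L_e² = π² × 109×10⁹ × 5.250×10^-7 / 2.220² = 1.146×10^5 N

P_cr ≈ 115 kN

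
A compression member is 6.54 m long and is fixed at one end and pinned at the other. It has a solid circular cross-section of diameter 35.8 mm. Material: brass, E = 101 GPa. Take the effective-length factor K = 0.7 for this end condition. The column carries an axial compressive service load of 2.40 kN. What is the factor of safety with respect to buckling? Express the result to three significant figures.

n ≈ 1.60

I = πd⁴/64 = π×35.8⁴/64 = 8.063×10^4 mm⁴
I = 8.063×10^4 mm⁴ = 8.063×10^-8 m⁴
Effective length L_e = K·L = 0.7 × 6.54 = 4.578 m
P_cr = π²EI / L_e² = π² × 101×10⁹ × 8.063×10^-8 / 4.578² = 3.835×10^3 N
Factor of safety n = P_cr / P = 3.8351 / 2.40 = 1.60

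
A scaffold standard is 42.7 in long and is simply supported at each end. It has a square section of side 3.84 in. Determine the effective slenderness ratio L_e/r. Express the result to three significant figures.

I = a⁴/12 = 3.84⁴/12 = 18.12 in⁴
A = 14.75 in²;  r_min = √(I/A) = √(18.12/14.75) = 1.109 in
L_e = K·L = 1 × 42.7 = 42.70 in
λ = L_e / r_min = 42.700 / 1.109 = 38.5

λ ≈ 38.5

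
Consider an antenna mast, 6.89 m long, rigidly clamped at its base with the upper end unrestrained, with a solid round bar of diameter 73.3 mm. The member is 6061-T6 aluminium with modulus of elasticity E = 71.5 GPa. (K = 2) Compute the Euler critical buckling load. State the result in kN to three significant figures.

I = πd⁴/64 = π×73.3⁴/64 = 1.417×10^6 mm⁴
I = 1.417×10^6 mm⁴ = 1.417×10^-6 m⁴
Effective length L_e = K·L = 2 × 6.89 = 13.78 m
P_cr = π²EI / L_e² = π² × 71.5×10⁹ × 1.417×10^-6 / 13.78² = 5.266×10^3 N

P_cr ≈ 5.27 kN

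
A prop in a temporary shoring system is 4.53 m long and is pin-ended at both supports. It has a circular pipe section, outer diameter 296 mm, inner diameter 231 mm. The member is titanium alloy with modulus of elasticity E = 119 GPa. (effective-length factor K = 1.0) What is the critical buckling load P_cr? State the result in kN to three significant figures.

d_o = 296 mm, d_i = 231 mm
I = π(d_o⁴ − d_i⁴)/64 = π(296⁴ − 231.0⁴)/64 = 2.371×10^8 mm⁴
I = 2.371×10^8 mm⁴ = 2.371×10^-4 m⁴
Effective length L_e = K·L = 1 × 4.53 = 4.530 m
P_cr = π²EI / L_e² = π² × 119×10⁹ × 2.371×10^-4 / 4.530² = 1.357×10^7 N

P_cr ≈ 13600 kN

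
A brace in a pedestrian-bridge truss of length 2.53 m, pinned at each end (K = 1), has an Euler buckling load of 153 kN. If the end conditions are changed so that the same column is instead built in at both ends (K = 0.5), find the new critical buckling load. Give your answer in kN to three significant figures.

P_cr ∝ 1/K², so P_cr,new = P_cr,old × (K_old/K_new)² = 153 × (1/0.5)²
= 153 × 4.000 = 612 kN

P_cr ≈ 612 kN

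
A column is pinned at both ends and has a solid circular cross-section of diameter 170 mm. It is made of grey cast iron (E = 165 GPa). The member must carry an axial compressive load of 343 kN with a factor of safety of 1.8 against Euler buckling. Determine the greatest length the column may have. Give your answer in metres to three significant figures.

L_max ≈ 10.4 m

I = πd⁴/64 = π×170⁴/64 = 4.100×10^7 mm⁴
I = 4.100×10^-5 m⁴
Required critical load P_cr = n·P = 1.8 × 343 = 617.4 kN = 6.174×10^5 N
From P_cr = π²EI/(K·L)²:  L = (1/K)·√(π²EI/P_cr) = (1/1)·√(π²×1.65×10^11×4.100×10^-5/6.174×10^5)
L = 10.4 m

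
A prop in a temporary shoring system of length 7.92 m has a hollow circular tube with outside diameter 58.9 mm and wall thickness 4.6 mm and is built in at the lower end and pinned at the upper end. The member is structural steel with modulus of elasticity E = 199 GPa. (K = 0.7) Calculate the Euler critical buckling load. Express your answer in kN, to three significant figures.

Inner diameter d_i = 58.9 − 2×4.6 = 49.70 mm
I = π(d_o⁴ − d_i⁴)/64 = π(58.9⁴ − 49.70⁴)/64 = 2.913×10^5 mm⁴
I = 2.913×10^5 mm⁴ = 2.913×10^-7 m⁴
Effective length L_e = K·L = 0.7 × 7.92 = 5.544 m
P_cr = π²EI / L_e² = π² × 199×10⁹ × 2.913×10^-7 / 5.544² = 1.861×10^4 N

P_cr ≈ 18.6 kN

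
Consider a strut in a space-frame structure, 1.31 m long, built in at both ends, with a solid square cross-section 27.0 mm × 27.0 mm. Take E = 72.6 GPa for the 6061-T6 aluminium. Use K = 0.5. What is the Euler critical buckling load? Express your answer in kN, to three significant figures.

P_cr ≈ 74.0 kN

I = a⁴/12 = 27.0⁴/12 = 4.429×10^4 mm⁴
I = 4.429×10^4 mm⁴ = 4.429×10^-8 m⁴
Effective length L_e = K·L = 0.5 × 1.31 = 0.6550 m
P_cr = π²EI / L_e² = π² × 72.6×10⁹ × 4.429×10^-8 / 0.6550² = 7.397×10^4 N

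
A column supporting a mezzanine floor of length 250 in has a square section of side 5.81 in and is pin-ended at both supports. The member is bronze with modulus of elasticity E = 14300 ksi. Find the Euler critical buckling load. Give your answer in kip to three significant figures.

P_cr ≈ 214 kip

I = a⁴/12 = 5.81⁴/12 = 94.96 in⁴
Effective length L_e = K·L = 1 × 250 = 250.0 in
P_cr = π²EI / L_e² = π² × 14300×10³ × 94.96 / 250.0² = 2.144×10^5 lb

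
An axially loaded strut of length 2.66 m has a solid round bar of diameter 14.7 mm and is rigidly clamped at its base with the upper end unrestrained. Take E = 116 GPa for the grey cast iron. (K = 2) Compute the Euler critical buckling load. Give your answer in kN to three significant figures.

P_cr ≈ 0.0927 kN

I = πd⁴/64 = π×14.7⁴/64 = 2.292×10^3 mm⁴
I = 2.292×10^3 mm⁴ = 2.292×10^-9 m⁴
Effective length L_e = K·L = 2 × 2.66 = 5.320 m
P_cr = π²EI / L_e² = π² × 116×10⁹ × 2.292×10^-9 / 5.320² = 92.72 N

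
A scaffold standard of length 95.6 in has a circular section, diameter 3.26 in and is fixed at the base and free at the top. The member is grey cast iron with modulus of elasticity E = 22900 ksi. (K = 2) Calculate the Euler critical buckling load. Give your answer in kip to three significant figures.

I = πd⁴/64 = π×3.26⁴/64 = 5.544 in⁴
Effective length L_e = K·L = 2 × 95.6 = 191.2 in
P_cr = π²EI / L_e² = π² × 22900×10³ × 5.544 / 191.2² = 3.428×10^4 lb

P_cr ≈ 34.3 kip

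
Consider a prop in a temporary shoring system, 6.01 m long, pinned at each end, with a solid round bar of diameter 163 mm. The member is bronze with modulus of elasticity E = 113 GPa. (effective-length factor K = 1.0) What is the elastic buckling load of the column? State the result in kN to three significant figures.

P_cr ≈ 1070 kN

I = πd⁴/64 = π×163⁴/64 = 3.465×10^7 mm⁴
I = 3.465×10^7 mm⁴ = 3.465×10^-5 m⁴
Effective length L_e = K·L = 1 × 6.01 = 6.010 m
P_cr = π²EI / L_e² = π² × 113×10⁹ × 3.465×10^-5 / 6.010² = 1.070×10^6 N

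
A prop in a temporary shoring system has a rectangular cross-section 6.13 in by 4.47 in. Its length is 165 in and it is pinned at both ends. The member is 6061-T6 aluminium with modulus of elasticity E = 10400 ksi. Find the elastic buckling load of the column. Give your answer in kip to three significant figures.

P_cr ≈ 172 kip

Buckling occurs about the weak axis: I_min = h·b³/12 with b = 4.47 in (the shorter side).
I_min = 6.13×4.47³/12 = 45.62 in⁴
Effective length L_e = K·L = 1 × 165 = 165.0 in
P_cr = π²EI / L_e² = π² × 10400×10³ × 45.62 / 165.0² = 1.720×10^5 lb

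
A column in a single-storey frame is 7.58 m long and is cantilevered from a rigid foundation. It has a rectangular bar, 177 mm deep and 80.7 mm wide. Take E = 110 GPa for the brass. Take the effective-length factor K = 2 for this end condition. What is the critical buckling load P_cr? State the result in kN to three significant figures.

Buckling occurs about the weak axis: I_min = h·b³/12 with b = 80.7 mm (the shorter side).
I_min = 177×80.7³/12 = 7.752×10^6 mm⁴
I = 7.752×10^6 mm⁴ = 7.752×10^-6 m⁴
Effective length L_e = K·L = 2 × 7.58 = 15.16 m
P_cr = π²EI / L_e² = π² × 110×10⁹ × 7.752×10^-6 / 15.16² = 3.662×10^4 N

P_cr ≈ 36.6 kN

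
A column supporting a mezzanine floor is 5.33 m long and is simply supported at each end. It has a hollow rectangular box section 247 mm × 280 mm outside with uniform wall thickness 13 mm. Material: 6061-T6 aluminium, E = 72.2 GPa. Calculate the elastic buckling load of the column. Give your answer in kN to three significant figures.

P_cr ≈ 3090 kN

Inner dimensions: h_i = 280 − 2×13 = 254.0 mm, b_i = 247 − 2×13 = 221.0 mm
Weak-axis I_min = (h_o·b_o³ − h_i·b_i³)/12 with b_o = 247, b_i = 221.0 mm (shorter outer/inner sides).
I_min = (280×247³ − 254.0×221.0³)/12 = 1.231×10^8 mm⁴
I = 1.231×10^8 mm⁴ = 1.231×10^-4 m⁴
Effective length L_e = K·L = 1 × 5.33 = 5.330 m
P_cr = π²EI / L_e² = π² × 72.2×10⁹ × 1.231×10^-4 / 5.330² = 3.089×10^6 N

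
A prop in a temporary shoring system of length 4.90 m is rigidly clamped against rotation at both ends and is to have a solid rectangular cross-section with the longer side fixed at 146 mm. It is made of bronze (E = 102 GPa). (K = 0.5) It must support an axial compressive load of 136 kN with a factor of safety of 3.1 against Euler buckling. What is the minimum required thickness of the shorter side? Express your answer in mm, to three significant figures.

Required P_cr = n·P = 3.1 × 136 = 421.6 kN
L_e = K·L = 0.5 × 4.90 = 2.450 m
Required I = P_cr·L_e²/(π²E) = 4.216×10^5 × 2.450² / (π² × 1.02×10^11) = 2.514×10^-6 m⁴
I_req = 2.514×10^6 mm⁴
Rectangle, weak axis: I_min = h·b³/12 with h = 146 mm fixed  ⇒  b = (12I/h)^(1/3) = 59.1 mm

b ≈ 59.1 mm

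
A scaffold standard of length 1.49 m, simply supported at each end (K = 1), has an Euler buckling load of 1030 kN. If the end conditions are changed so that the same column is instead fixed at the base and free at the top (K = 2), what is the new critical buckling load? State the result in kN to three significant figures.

P_cr ∝ 1/K², so P_cr,new = P_cr,old × (K_old/K_new)² = 1030 × (1/2)²
= 1030 × 0.2500 = 258 kN

P_cr ≈ 258 kN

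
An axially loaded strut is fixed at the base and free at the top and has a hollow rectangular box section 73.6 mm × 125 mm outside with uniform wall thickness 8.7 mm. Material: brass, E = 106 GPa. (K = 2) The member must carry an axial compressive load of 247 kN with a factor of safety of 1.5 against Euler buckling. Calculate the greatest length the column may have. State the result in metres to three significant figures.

Inner dimensions: h_i = 125 − 2×8.7 = 107.6 mm, b_i = 73.6 − 2×8.7 = 56.20 mm
Weak-axis I_min = (h_o·b_o³ − h_i·b_i³)/12 with b_o = 73.6, b_i = 56.20 mm (shorter outer/inner sides).
I_min = (125×73.6³ − 107.6×56.20³)/12 = 2.561×10^6 mm⁴
I = 2.561×10^-6 m⁴
Required critical load P_cr = n·P = 1.5 × 247 = 370.5 kN = 3.705×10^5 N
From P_cr = π²EI/(K·L)²:  L = (1/K)·√(π²EI/P_cr) = (1/2)·√(π²×1.06×10^11×2.561×10^-6/3.705×10^5)
L = 1.34 m

L_max ≈ 1.34 m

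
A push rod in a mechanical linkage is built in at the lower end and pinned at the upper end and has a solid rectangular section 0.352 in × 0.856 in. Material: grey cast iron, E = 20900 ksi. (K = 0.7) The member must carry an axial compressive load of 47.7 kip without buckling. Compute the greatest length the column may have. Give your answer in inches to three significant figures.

Buckling occurs about the weak axis: I_min = h·b³/12 with b = 0.352 in (the shorter side).
I_min = 0.856×0.352³/12 = 3.111×10^-3 in⁴
At the buckling limit P_cr = P = 4.770×10^4 lb
From P_cr = π²EI/(K·L)²:  L = (1/K)·√(π²EI/P_cr) = (1/0.7)·√(π²×2.09×10^7×3.111×10^-3/4.770×10^4)
L = 5.24 in

L_max ≈ 5.24 in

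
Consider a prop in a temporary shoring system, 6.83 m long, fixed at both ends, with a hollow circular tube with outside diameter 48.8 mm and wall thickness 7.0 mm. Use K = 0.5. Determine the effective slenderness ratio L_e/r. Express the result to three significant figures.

Inner diameter d_i = 48.8 − 2×7.0 = 34.80 mm
I = π(d_o⁴ − d_i⁴)/64 = π(48.8⁴ − 34.80⁴)/64 = 2.064×10^5 mm⁴
A = 919.2 mm²;  r_min = √(I/A) = √(2.064×10^5/919.2) = 14.98 mm
L_e = K·L = 0.5 × 6.83 m = 3.415 m = 3415.0 mm
λ = L_e / r_min = 3415.0 / 14.98 = 228

λ ≈ 228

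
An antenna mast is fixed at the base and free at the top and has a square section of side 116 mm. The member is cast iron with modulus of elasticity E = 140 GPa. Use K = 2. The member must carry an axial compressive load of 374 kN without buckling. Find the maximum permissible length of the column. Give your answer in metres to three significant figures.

I = a⁴/12 = 116⁴/12 = 1.509×10^7 mm⁴
I = 1.509×10^-5 m⁴
At the buckling limit P_cr = P = 3.740×10^5 N
From P_cr = π²EI/(K·L)²:  L = (1/K)·√(π²EI/P_cr) = (1/2)·√(π²×1.40×10^11×1.509×10^-5/3.740×10^5)
L = 3.73 m

L_max ≈ 3.73 m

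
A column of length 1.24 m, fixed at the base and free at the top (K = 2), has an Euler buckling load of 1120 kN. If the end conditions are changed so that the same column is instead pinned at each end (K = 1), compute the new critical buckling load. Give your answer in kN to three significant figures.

P_cr ∝ 1/K², so P_cr,new = P_cr,old × (K_old/K_new)² = 1120 × (2/1)²
= 1120 × 4.000 = 4480 kN

P_cr ≈ 4480 kN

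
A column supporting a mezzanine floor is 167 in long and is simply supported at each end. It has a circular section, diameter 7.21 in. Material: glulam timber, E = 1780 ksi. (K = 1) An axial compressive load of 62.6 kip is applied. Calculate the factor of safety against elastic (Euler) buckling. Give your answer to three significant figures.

n ≈ 1.33

I = πd⁴/64 = π×7.21⁴/64 = 132.7 in⁴
Effective length L_e = K·L = 1 × 167 = 167.0 in
P_cr = π²EI / L_e² = π² × 1780×10³ × 132.7 / 167.0² = 8.356×10^4 lb
Factor of safety n = P_cr / P = 83.560 / 62.6 = 1.33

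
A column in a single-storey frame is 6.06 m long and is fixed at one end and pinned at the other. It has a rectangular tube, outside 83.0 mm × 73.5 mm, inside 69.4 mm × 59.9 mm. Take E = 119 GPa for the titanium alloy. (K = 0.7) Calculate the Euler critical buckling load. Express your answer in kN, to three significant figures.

Weak-axis I_min = (h_o·b_o³ − h_i·b_i³)/12 with b_o = 73.5, b_i = 59.90 mm (shorter outer/inner sides).
I_min = (83.0×73.5³ − 69.40×59.90³)/12 = 1.503×10^6 mm⁴
I = 1.503×10^6 mm⁴ = 1.503×10^-6 m⁴
Effective length L_e = K·L = 0.7 × 6.06 = 4.242 m
P_cr = π²EI / L_e² = π² × 119×10⁹ × 1.503×10^-6 / 4.242² = 9.813×10^4 N

P_cr ≈ 98.1 kN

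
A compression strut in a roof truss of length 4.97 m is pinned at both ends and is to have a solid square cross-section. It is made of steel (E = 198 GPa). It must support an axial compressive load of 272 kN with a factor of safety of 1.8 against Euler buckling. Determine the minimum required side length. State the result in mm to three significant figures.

Required P_cr = n·P = 1.8 × 272 = 489.6 kN
L_e = K·L = 1 × 4.97 = 4.970 m
Required I = P_cr·L_e²/(π²E) = 4.896×10^5 × 4.970² / (π² × 1.98×10^11) = 6.189×10^-6 m⁴
I_req = 6.189×10^6 mm⁴
Solid square: I = a⁴/12  ⇒  a = (12I)^(1/4) = (12×6.189×10^6)^(1/4) = 92.8 mm

a ≈ 92.8 mm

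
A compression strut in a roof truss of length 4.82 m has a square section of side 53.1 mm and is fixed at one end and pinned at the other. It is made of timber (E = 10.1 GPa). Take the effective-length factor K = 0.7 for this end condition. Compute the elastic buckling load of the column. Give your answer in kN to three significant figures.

I = a⁴/12 = 53.1⁴/12 = 6.625×10^5 mm⁴
I = 6.625×10^5 mm⁴ = 6.625×10^-7 m⁴
Effective length L_e = K·L = 0.7 × 4.82 = 3.374 m
P_cr = π²EI / L_e² = π² × 10.1×10⁹ × 6.625×10^-7 / 3.374² = 5.801×10^3 N

P_cr ≈ 5.80 kN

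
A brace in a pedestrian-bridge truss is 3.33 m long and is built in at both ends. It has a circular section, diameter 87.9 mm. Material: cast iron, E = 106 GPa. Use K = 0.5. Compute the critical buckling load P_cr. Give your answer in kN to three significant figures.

P_cr ≈ 1110 kN

I = πd⁴/64 = π×87.9⁴/64 = 2.930×10^6 mm⁴
I = 2.930×10^6 mm⁴ = 2.930×10^-6 m⁴
Effective length L_e = K·L = 0.5 × 3.33 = 1.665 m
P_cr = π²EI / L_e² = π² × 106×10⁹ × 2.930×10^-6 / 1.665² = 1.106×10^6 N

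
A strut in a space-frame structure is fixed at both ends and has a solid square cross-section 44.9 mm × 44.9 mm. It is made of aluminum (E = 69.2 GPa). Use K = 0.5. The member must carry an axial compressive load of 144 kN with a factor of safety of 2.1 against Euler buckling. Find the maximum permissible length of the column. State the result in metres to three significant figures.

L_max ≈ 1.75 m

I = a⁴/12 = 44.9⁴/12 = 3.387×10^5 mm⁴
I = 3.387×10^-7 m⁴
Required critical load P_cr = n·P = 2.1 × 144 = 302.4 kN = 3.024×10^5 N
From P_cr = π²EI/(K·L)²:  L = (1/K)·√(π²EI/P_cr) = (1/0.5)·√(π²×6.92×10^10×3.387×10^-7/3.024×10^5)
L = 1.75 m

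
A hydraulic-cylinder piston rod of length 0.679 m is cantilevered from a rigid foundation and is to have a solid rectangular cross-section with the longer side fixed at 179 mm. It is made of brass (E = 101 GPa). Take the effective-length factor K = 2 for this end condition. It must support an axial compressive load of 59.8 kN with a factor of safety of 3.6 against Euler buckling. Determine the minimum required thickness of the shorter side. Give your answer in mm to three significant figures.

b ≈ 29.9 mm

Required P_cr = n·P = 3.6 × 59.8 = 215.3 kN
L_e = K·L = 2 × 0.679 = 1.358 m
Required I = P_cr·L_e²/(π²E) = 2.153×10^5 × 1.358² / (π² × 1.01×10^11) = 3.983×10^-7 m⁴
I_req = 3.983×10^5 mm⁴
Rectangle, weak axis: I_min = h·b³/12 with h = 179 mm fixed  ⇒  b = (12I/h)^(1/3) = 29.9 mm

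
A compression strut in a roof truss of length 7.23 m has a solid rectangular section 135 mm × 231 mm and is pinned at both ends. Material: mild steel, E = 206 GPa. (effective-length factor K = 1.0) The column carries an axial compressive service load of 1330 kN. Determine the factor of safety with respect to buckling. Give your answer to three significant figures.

Buckling occurs about the weak axis: I_min = h·b³/12 with b = 135 mm (the shorter side).
I_min = 231×135³/12 = 4.736×10^7 mm⁴
I = 4.736×10^7 mm⁴ = 4.736×10^-5 m⁴
Effective length L_e = K·L = 1 × 7.23 = 7.230 m
P_cr = π²EI / L_e² = π² × 206×10⁹ × 4.736×10^-5 / 7.230² = 1.842×10^6 N
Factor of safety n = P_cr / P = 1842.1 / 1330 = 1.39

n ≈ 1.39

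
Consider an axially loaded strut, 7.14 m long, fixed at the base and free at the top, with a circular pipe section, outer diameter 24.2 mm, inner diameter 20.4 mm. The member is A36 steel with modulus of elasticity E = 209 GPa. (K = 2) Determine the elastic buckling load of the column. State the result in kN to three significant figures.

d_o = 24.2 mm, d_i = 20.4 mm
I = π(d_o⁴ − d_i⁴)/64 = π(24.2⁴ − 20.40⁴)/64 = 8.334×10^3 mm⁴
I = 8.334×10^3 mm⁴ = 8.334×10^-9 m⁴
Effective length L_e = K·L = 2 × 7.14 = 14.28 m
P_cr = π²EI / L_e² = π² × 209×10⁹ × 8.334×10^-9 / 14.28² = 84.31 N

P_cr ≈ 0.0843 kN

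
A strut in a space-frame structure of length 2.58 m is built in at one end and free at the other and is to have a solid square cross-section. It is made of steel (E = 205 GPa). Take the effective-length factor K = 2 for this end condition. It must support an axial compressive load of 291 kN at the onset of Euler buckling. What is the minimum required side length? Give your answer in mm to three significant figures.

L_e = K·L = 2 × 2.58 = 5.160 m
Required I = P_cr·L_e²/(π²E) = 2.910×10^5 × 5.160² / (π² × 2.05×10^11) = 3.829×10^-6 m⁴
I_req = 3.829×10^6 mm⁴
Solid square: I = a⁴/12  ⇒  a = (12I)^(1/4) = (12×3.829×10^6)^(1/4) = 82.3 mm

a ≈ 82.3 mm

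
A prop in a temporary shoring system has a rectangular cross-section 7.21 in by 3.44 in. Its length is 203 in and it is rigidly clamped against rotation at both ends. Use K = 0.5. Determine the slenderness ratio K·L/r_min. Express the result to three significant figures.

For a rectangle r_min = b/√12 = 3.44/√12 = 0.9930 in
L_e = K·L = 0.5 × 203 = 101.5 in
λ = L_e / r_min = 101.50 / 0.9930 = 102

λ ≈ 102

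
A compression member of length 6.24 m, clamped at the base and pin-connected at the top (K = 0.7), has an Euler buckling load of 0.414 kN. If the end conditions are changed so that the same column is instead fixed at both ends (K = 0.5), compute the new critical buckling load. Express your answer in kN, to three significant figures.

P_cr ≈ 0.811 kN

P_cr ∝ 1/K², so P_cr,new = P_cr,old × (K_old/K_new)² = 0.414 × (0.7/0.5)²
= 0.414 × 1.960 = 0.811 kN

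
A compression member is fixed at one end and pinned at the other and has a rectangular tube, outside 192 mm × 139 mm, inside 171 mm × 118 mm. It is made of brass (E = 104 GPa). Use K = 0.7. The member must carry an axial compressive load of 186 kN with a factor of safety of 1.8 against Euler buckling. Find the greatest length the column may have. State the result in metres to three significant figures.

L_max ≈ 11.1 m

Weak-axis I_min = (h_o·b_o³ − h_i·b_i³)/12 with b_o = 139, b_i = 118.0 mm (shorter outer/inner sides).
I_min = (192×139³ − 171.0×118.0³)/12 = 1.956×10^7 mm⁴
I = 1.956×10^-5 m⁴
Required critical load P_cr = n·P = 1.8 × 186 = 334.8 kN = 3.348×10^5 N
From P_cr = π²EI/(K·L)²:  L = (1/K)·√(π²EI/P_cr) = (1/0.7)·√(π²×1.04×10^11×1.956×10^-5/3.348×10^5)
L = 11.1 m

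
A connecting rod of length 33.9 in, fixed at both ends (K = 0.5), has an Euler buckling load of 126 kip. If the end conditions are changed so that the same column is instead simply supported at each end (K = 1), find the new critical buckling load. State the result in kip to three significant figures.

P_cr ∝ 1/K², so P_cr,new = P_cr,old × (K_old/K_new)² = 126 × (0.5/1)²
= 126 × 0.2500 = 31.5 kip

P_cr ≈ 31.5 kip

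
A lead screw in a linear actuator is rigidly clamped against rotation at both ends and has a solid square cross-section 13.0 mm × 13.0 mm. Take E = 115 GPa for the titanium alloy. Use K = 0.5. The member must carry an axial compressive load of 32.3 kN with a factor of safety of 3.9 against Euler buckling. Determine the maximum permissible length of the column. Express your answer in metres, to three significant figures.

I = a⁴/12 = 13.0⁴/12 = 2.380×10^3 mm⁴
I = 2.380×10^-9 m⁴
Required critical load P_cr = n·P = 3.9 × 32.3 = 126.0 kN = 1.260×10^5 N
From P_cr = π²EI/(K·L)²:  L = (1/K)·√(π²EI/P_cr) = (1/0.5)·√(π²×1.15×10^11×2.380×10^-9/1.260×10^5)
L = 0.293 m

L_max ≈ 0.293 m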